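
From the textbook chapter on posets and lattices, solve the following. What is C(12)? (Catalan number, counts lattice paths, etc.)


C(n) = C(2n, n) / (n+1).
C(24, 12) = 2704156
C(12) = 2704156 / 13 = 208012


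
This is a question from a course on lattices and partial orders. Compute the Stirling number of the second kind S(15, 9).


S(n,k) = k*S(n-1,k) + S(n-1,k-1).
S(14,9) = 5135130, S(14,8) = 20912320
S(15,9) = 9*5135130 + 20912320 = 46216170 + 20912320
S(15,9) = 67128490


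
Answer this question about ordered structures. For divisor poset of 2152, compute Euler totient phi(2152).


phi(n) = n * prod_{p|n} (1 - 1/p).
Prime divisors of 2152: [2, 269]
phi(2152) = 2152 * (1 - 1/2) * (1 - 1/269)
phi(2152) = 1072


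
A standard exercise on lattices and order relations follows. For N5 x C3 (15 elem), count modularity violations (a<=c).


Modular law: if a <= c then a v (b ^ c) = (a v b) ^ c.
Check all triples (a,b,c) with a <= c among 15 elements.
  e.g. a=(a,0), b=(c,0), c=(b,0): lhs=(a,0) != rhs=(b,0)
  e.g. a=(a,0), b=(c,1), c=(b,0): lhs=(a,0) != rhs=(b,0)
Total violating triples: 18


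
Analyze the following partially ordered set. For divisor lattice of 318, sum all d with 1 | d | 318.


Interval [1,318] in divisors of 318: [1, 2, 3, 6, 53, 106, 159, 318]
Sum = 648


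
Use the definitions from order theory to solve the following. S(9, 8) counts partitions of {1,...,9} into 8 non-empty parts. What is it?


S(n,k) = k*S(n-1,k) + S(n-1,k-1).
S(8,8) = 1, S(8,7) = 28
S(9,8) = 8*1 + 28 = 8 + 28
S(9,8) = 36


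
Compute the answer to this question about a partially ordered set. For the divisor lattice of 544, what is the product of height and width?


Height = length of longest chain minus 1; width = size of largest antichain.
A maximum chain: 1 | 17 | 34 | 68 | 136 | 272 | 544  (height 6).
A maximum antichain: {2, 17}  (width 2).
Product = 6 * 2 = 12


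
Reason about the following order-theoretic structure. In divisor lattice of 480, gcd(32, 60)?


Meet=gcd.
gcd(32,60)=4


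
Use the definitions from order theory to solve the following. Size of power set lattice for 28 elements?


Power set = 2^n.
2^28 = 268435456


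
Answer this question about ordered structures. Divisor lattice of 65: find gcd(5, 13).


In a divisor lattice, meet = gcd (greatest common divisor).
By Euclidean algorithm or factoring: gcd(5,13) = 1


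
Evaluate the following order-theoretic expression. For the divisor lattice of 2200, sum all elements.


sigma(n) = sum of divisors.
Divisors of 2200: [1, 2, 4, 5, 8, 10, 11, 20, 22, 25, 40, 44, 50, 55, 88, 100, 110, 200, 220, 275, 440, 550, 1100, 2200]
Sum = 5580


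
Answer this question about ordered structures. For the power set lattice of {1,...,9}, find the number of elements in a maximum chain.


A chain is a totally ordered subset; we count the number of elements in a maximum chain.
Compute, for each element x, the size of the longest chain ending at x:
  {}: 1
  {1}: 2
  {2}: 2
  {3}: 2
  {4}: 2
  {5}: 2
  ...
A maximum chain: {} < {1} < {1,2} < {1,2,3} < {1,2,3,4} < {1,2,3,4,5} < {1,2,3,4,5,6} < {1,2,3,4,5,6,7} < {1,2,3,4,5,6,7,8} < {1,2,3,4,5,6,7,8,9}
Number of elements in the longest chain: 10


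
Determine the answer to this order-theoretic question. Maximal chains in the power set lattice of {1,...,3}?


A maximal chain goes from the minimum element to a maximal element via cover relations.
Counting all min-to-max paths in the cover graph.
Total maximal chains: 6


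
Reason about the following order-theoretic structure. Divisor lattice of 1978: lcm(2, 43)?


Join=lcm.
gcd(2,43)=1
lcm=86


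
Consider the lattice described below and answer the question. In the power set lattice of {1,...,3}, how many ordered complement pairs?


Complement pair (a,b): a meet b = bottom, a join b = top.
Here: A intersect B = {} and A union B = {1,...,3}.
Pairs found: ({},{1,2,3}), ({1},{2,3}), ({2},{1,3}), ({3},{1,2}), ... (4 more)
Total ordered pairs: 8


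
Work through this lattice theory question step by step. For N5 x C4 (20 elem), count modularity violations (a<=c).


Modular law: if a <= c then a v (b ^ c) = (a v b) ^ c.
Check all triples (a,b,c) with a <= c among 20 elements.
  e.g. a=(a,0), b=(c,0), c=(b,0): lhs=(a,0) != rhs=(b,0)
  e.g. a=(a,0), b=(c,1), c=(b,0): lhs=(a,0) != rhs=(b,0)
Total violating triples: 40


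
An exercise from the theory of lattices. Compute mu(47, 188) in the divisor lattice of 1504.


In a divisor lattice, mu(a,b) = mu(b/a) where mu is the classical Mobius function.
b/a = 188/47 = 4
Prime factorization of 4: primes [2]
4 is not squarefree, so mu(4) = 0


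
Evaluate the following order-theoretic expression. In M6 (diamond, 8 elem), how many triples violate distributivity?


Distributive law: a ^ (b v c) = (a ^ b) v (a ^ c).
Check all 8^3 = 512 ordered triples (a,b,c).
  e.g. a=a1, b=a2, c=a3: lhs=a1 != rhs=0
  e.g. a=a1, b=a2, c=a4: lhs=a1 != rhs=0
Total violating triples: 120


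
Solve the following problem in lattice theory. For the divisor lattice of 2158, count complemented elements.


An element a is complemented if some b has a meet b = bottom, a join b = top.
a is complemented iff gcd(a, n/a)=1, i.e. a is a unitary divisor of 2158.
Complemented elements: 1, 2, 13, 26, 83, 166, ... (2 more)
Count: 8


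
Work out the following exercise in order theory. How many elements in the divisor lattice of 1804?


Divisors of 1804: [1, 2, 4, 11, 22, 41, 44, 82, 164, 451, 902, 1804]
Count: 12


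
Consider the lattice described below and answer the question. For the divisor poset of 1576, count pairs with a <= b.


The order relation is {(a,b) : a <= b}, reflexive so it includes (a,a).
Examples: (1,1), (1,1576), (1,197), (1,2), (1,394), ...
Total ordered pairs: 30


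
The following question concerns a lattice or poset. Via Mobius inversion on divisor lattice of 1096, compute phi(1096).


phi(n) = n * prod_{p|n} (1 - 1/p).
Prime divisors of 1096: [2, 137]
phi(1096) = 1096 * (1 - 1/2) * (1 - 1/137)
phi(1096) = 544


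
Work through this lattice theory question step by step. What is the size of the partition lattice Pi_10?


B(n) = number of set partitions of an n-element set.
B(n) satisfies the recurrence: B(n+1) = sum_k C(n,k)*B(k).
B(10) = 115975


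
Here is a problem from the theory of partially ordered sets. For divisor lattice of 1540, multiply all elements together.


Divisors of 1540: [1, 2, 4, 5, 7, 10, 11, 14, 20, 22, 28, 35, 44, 55, 70, 77, 110, 140, 154, 220, 308, 385, 770, 1540]
Product = n^(d(n)/2) = 1540^(24/2)
Product = 177929783385962838621884416000000000000


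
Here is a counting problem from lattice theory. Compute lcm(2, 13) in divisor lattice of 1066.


In a divisor lattice, join = lcm (least common multiple).
gcd(2,13) = 1
lcm(2,13) = 2*13/gcd = 26/1 = 26


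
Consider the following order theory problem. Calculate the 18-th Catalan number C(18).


C(n) = C(2n, n) / (n+1).
C(36, 18) = 9075135300
C(18) = 9075135300 / 19 = 477638700


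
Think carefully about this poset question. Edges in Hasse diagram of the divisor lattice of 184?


A cover relation a -< b holds when a < b with no c strictly between.
Cover relations:
  1 -< 2
  1 -< 23
  2 -< 4
  2 -< 46
  4 -< 8
  4 -< 92
  8 -< 184
  23 -< 46
  ...2 more
Total: 10


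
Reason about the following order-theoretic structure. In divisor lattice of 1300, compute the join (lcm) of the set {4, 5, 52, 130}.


In a divisor lattice, join = lcm (least common multiple).
Compute lcm iteratively: start with first element, then lcm(current, next).
Elements: [4, 5, 52, 130]
lcm(4,5) = 20
lcm(20,52) = 260
lcm(260,130) = 260
Final lcm = 260


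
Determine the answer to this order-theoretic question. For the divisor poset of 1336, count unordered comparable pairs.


A comparable pair {a,b} has a < b or b < a in the order.
Count unordered pairs where one element is strictly below the other.
Examples: {1,2}, {1,4}, {1,8}, {1,167}, ...
Total comparable pairs: 22


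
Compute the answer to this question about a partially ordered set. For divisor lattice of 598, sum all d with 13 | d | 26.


Interval [13,26] in divisors of 598: [13, 26]
Sum = 39


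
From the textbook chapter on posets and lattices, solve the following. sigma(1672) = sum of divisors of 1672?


sigma(n) = sum of divisors.
Divisors of 1672: [1, 2, 4, 8, 11, 19, 22, 38, 44, 76, 88, 152, 209, 418, 836, 1672]
Sum = 3600


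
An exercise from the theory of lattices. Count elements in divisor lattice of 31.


Divisors of 31: [1, 31]
Count: 2


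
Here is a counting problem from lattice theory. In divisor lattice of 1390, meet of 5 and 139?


In a divisor lattice, meet = gcd (greatest common divisor).
By Euclidean algorithm or factoring: gcd(5,139) = 1


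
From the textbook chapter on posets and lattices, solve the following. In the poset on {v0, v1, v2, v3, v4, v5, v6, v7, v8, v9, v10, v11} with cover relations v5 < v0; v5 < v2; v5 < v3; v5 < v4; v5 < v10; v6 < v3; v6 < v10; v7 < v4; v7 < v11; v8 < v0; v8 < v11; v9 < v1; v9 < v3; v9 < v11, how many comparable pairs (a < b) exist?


A comparable pair {a,b} has a < b or b < a in the order.
Count unordered pairs where one element is strictly below the other.
Examples: {v0,v5}, {v0,v8}, {v1,v9}, {v2,v5}, ...
Total comparable pairs: 14


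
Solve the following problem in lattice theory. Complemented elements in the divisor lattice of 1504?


An element a is complemented if some b has a meet b = bottom, a join b = top.
a is complemented iff gcd(a, n/a)=1, i.e. a is a unitary divisor of 1504.
Complemented elements: 1, 32, 47, 1504
Count: 4


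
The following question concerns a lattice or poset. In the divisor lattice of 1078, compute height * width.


Height = length of longest chain minus 1; width = size of largest antichain.
A maximum chain: 1 | 11 | 77 | 539 | 1078  (height 4).
A maximum antichain: {14, 22, 49, 77}  (width 4).
Product = 4 * 4 = 16


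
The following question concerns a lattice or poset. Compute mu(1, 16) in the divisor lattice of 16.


In a divisor lattice, mu(a,b) = mu(b/a) where mu is the classical Mobius function.
b/a = 16/1 = 16
Prime factorization of 16: primes [2]
16 is not squarefree, so mu(16) = 0


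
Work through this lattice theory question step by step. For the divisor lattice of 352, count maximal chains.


A maximal chain goes from the minimum element to a maximal element via cover relations.
Counting all min-to-max paths in the cover graph.
Total maximal chains: 6


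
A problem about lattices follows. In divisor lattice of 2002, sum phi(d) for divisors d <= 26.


Divisors of 2002 up to 26: [1, 2, 7, 11, 13, 14, 22, 26]
phi values: [1, 1, 6, 10, 12, 6, 10, 12]
Sum = 58


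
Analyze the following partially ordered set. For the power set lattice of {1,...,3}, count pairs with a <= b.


The order relation is {(a,b) : a <= b}, reflexive so it includes (a,a).
Examples: ({},{}), ({},{1,2}), ({},{1,2,3}), ({},{1,3}), ({},{1}), ...
Total ordered pairs: 27


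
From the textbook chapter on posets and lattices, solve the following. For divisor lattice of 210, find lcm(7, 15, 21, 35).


In a divisor lattice, join = lcm (least common multiple).
Compute lcm iteratively: start with first element, then lcm(current, next).
Elements: [7, 15, 21, 35]
lcm(7,15) = 105
lcm(105,21) = 105
lcm(105,35) = 105
Final lcm = 105


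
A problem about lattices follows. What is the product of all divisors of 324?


Divisors of 324: [1, 2, 3, 4, 6, 9, 12, 18, 27, 36, 54, 81, 108, 162, 324]
Product = n^(d(n)/2) = 324^(15/2)
Product = 6746640616477458432


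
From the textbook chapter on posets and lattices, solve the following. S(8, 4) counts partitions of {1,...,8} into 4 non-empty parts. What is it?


S(n,k) = k*S(n-1,k) + S(n-1,k-1).
S(7,4) = 350, S(7,3) = 301
S(8,4) = 4*350 + 301 = 1400 + 301
S(8,4) = 1701


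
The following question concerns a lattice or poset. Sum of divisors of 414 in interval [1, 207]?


Interval [1,207] in divisors of 414: [1, 3, 9, 23, 69, 207]
Sum = 312


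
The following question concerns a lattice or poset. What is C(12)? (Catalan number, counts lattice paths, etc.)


C(n) = C(2n, n) / (n+1).
C(24, 12) = 2704156
C(12) = 2704156 / 13 = 208012


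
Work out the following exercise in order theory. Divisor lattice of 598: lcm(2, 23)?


Join=lcm.
gcd(2,23)=1
lcm=46


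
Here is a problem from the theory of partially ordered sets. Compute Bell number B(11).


B(n) = number of set partitions of an n-element set.
B(n) satisfies the recurrence: B(n+1) = sum_k C(n,k)*B(k).
B(11) = 678570


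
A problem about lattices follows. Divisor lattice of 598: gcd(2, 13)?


Meet=gcd.
gcd(2,13)=1


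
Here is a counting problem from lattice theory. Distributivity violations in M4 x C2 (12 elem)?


Distributive law: a ^ (b v c) = (a ^ b) v (a ^ c).
Check all 12^3 = 1728 ordered triples (a,b,c).
  e.g. a=(a1,0), b=(a2,0), c=(a3,0): lhs=(a1,0) != rhs=(0,0)
  e.g. a=(a1,0), b=(a2,0), c=(a3,1): lhs=(a1,0) != rhs=(0,0)
Total violating triples: 192


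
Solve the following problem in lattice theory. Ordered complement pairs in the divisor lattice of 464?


Complement pair (a,b): a meet b = bottom, a join b = top.
Here: gcd(a,b)=1 and lcm(a,b)=464, i.e. a*b=464 with a,b coprime.
Pairs found: (1,464), (16,29), (29,16), (464,1)
Total ordered pairs: 4


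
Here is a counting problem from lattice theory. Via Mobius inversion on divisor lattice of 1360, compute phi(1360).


phi(n) = n * prod_{p|n} (1 - 1/p).
Prime divisors of 1360: [2, 5, 17]
phi(1360) = 1360 * (1 - 1/2) * (1 - 1/5) * (1 - 1/17)
phi(1360) = 512


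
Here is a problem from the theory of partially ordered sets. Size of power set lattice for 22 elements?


Power set = 2^n.
2^22 = 4194304


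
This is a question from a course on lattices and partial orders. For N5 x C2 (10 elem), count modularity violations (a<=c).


Modular law: if a <= c then a v (b ^ c) = (a v b) ^ c.
Check all triples (a,b,c) with a <= c among 10 elements.
  e.g. a=(a,0), b=(c,0), c=(b,0): lhs=(a,0) != rhs=(b,0)
  e.g. a=(a,0), b=(c,1), c=(b,0): lhs=(a,0) != rhs=(b,0)
Total violating triples: 6


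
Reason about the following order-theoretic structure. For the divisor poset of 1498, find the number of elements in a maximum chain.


A chain is a totally ordered subset; we count the number of elements in a maximum chain.
Compute, for each element x, the size of the longest chain ending at x:
  1: 1
  2: 2
  7: 2
  107: 2
  14: 3
  214: 3
  ...
A maximum chain: 1 < 2 < 14 < 1498
Number of elements in the longest chain: 4


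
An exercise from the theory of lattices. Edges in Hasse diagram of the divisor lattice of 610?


A cover relation a -< b holds when a < b with no c strictly between.
Cover relations:
  1 -< 2
  1 -< 5
  1 -< 61
  2 -< 10
  2 -< 122
  5 -< 10
  5 -< 305
  10 -< 610
  ...4 more
Total: 12


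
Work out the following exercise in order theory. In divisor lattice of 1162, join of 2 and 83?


In a divisor lattice, join = lcm (least common multiple).
gcd(2,83) = 1
lcm(2,83) = 2*83/gcd = 166/1 = 166


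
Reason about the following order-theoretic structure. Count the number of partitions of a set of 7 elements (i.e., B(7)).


B(n) = number of set partitions of an n-element set.
B(n) satisfies the recurrence: B(n+1) = sum_k C(n,k)*B(k).
B(7) = 877


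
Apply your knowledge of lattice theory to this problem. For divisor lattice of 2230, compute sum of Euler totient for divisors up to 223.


Divisors of 2230 up to 223: [1, 2, 5, 10, 223]
phi values: [1, 1, 4, 4, 222]
Sum = 232


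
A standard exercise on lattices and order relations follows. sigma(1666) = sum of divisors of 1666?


sigma(n) = sum of divisors.
Divisors of 1666: [1, 2, 7, 14, 17, 34, 49, 98, 119, 238, 833, 1666]
Sum = 3078


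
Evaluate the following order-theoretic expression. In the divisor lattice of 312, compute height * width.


Height = length of longest chain minus 1; width = size of largest antichain.
A maximum chain: 1 | 13 | 39 | 78 | 156 | 312  (height 5).
A maximum antichain: {4, 6, 26, 39}  (width 4).
Product = 5 * 4 = 20


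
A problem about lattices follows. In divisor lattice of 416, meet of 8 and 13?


In a divisor lattice, meet = gcd (greatest common divisor).
By Euclidean algorithm or factoring: gcd(8,13) = 1


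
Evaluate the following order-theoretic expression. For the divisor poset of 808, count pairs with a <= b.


The order relation is {(a,b) : a <= b}, reflexive so it includes (a,a).
Examples: (1,1), (1,101), (1,2), (1,202), (1,4), ...
Total ordered pairs: 30


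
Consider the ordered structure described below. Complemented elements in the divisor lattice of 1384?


An element a is complemented if some b has a meet b = bottom, a join b = top.
a is complemented iff gcd(a, n/a)=1, i.e. a is a unitary divisor of 1384.
Complemented elements: 1, 8, 173, 1384
Count: 4


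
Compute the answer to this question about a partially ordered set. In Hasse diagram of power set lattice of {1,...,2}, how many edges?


A cover relation a -< b holds when a < b with no c strictly between.
Cover relations:
  {} -< {1}
  {} -< {2}
  {1} -< {1,2}
  {2} -< {1,2}
Total: 4


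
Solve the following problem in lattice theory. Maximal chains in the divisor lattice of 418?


A maximal chain goes from the minimum element to a maximal element via cover relations.
Counting all min-to-max paths in the cover graph.
Total maximal chains: 6


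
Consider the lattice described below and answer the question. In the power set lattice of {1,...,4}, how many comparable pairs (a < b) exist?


A comparable pair {a,b} has a < b or b < a in the order.
Count unordered pairs where one element is strictly below the other.
Examples: {{},{1}}, {{},{2}}, {{},{3}}, {{},{4}}, ...
Total comparable pairs: 65


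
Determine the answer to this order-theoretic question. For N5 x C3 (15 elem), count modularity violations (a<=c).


Modular law: if a <= c then a v (b ^ c) = (a v b) ^ c.
Check all triples (a,b,c) with a <= c among 15 elements.
  e.g. a=(a,0), b=(c,0), c=(b,0): lhs=(a,0) != rhs=(b,0)
  e.g. a=(a,0), b=(c,1), c=(b,0): lhs=(a,0) != rhs=(b,0)
Total violating triples: 18


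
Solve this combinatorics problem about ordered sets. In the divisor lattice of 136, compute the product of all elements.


Divisors of 136: [1, 2, 4, 8, 17, 34, 68, 136]
Product = n^(d(n)/2) = 136^(8/2)
Product = 342102016


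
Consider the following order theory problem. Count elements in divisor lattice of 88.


Divisors of 88: [1, 2, 4, 8, 11, 22, 44, 88]
Count: 8


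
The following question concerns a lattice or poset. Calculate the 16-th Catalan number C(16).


C(n) = C(2n, n) / (n+1).
C(32, 16) = 601080390
C(16) = 601080390 / 17 = 35357670


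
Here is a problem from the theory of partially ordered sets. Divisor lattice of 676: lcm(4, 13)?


Join=lcm.
gcd(4,13)=1
lcm=52


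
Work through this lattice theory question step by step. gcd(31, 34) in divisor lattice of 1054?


Meet=gcd.
gcd(31,34)=1


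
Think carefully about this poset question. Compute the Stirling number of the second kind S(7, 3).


S(n,k) = k*S(n-1,k) + S(n-1,k-1).
S(6,3) = 90, S(6,2) = 31
S(7,3) = 3*90 + 31 = 270 + 31
S(7,3) = 301


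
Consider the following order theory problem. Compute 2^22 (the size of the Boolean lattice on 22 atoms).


Power set = 2^n.
2^22 = 4194304


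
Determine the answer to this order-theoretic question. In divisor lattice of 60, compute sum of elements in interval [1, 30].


Interval [1,30] in divisors of 60: [1, 2, 3, 5, 6, 10, 15, 30]
Sum = 72


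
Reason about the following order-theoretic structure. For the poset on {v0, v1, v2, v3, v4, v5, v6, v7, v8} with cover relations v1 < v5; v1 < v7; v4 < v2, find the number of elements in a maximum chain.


A chain is a totally ordered subset; we count the number of elements in a maximum chain.
Compute, for each element x, the size of the longest chain ending at x:
  v0: 1
  v1: 1
  v3: 1
  v4: 1
  v6: 1
  v8: 1
  ...
A maximum chain: v4 < v2
Number of elements in the longest chain: 2


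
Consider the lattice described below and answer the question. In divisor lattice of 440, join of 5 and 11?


In a divisor lattice, join = lcm (least common multiple).
gcd(5,11) = 1
lcm(5,11) = 5*11/gcd = 55/1 = 55


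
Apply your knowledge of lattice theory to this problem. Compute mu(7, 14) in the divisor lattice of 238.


In a divisor lattice, mu(a,b) = mu(b/a) where mu is the classical Mobius function.
b/a = 14/7 = 2
Prime factorization of 2: primes [2]
2 is squarefree with 1 prime factor(s), so mu(2) = (-1)^1 = -1


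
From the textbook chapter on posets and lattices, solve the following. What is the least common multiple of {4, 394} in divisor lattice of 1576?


In a divisor lattice, join = lcm (least common multiple).
Compute lcm iteratively: start with first element, then lcm(current, next).
Elements: [4, 394]
lcm(4,394) = 788
Final lcm = 788


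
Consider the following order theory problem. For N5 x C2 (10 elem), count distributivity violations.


Distributive law: a ^ (b v c) = (a ^ b) v (a ^ c).
Check all 10^3 = 1000 ordered triples (a,b,c).
  e.g. a=(b,0), b=(a,0), c=(c,0): lhs=(b,0) != rhs=(a,0)
  e.g. a=(b,0), b=(a,0), c=(c,1): lhs=(b,0) != rhs=(a,0)
Total violating triples: 16


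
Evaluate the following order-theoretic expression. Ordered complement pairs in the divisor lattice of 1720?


Complement pair (a,b): a meet b = bottom, a join b = top.
Here: gcd(a,b)=1 and lcm(a,b)=1720, i.e. a*b=1720 with a,b coprime.
Pairs found: (1,1720), (5,344), (8,215), (40,43), ... (4 more)
Total ordered pairs: 8


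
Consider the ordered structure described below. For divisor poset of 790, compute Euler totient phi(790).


phi(n) = n * prod_{p|n} (1 - 1/p).
Prime divisors of 790: [2, 5, 79]
phi(790) = 790 * (1 - 1/2) * (1 - 1/5) * (1 - 1/79)
phi(790) = 312


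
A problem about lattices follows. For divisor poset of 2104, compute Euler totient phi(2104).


phi(n) = n * prod_{p|n} (1 - 1/p).
Prime divisors of 2104: [2, 263]
phi(2104) = 2104 * (1 - 1/2) * (1 - 1/263)
phi(2104) = 1048


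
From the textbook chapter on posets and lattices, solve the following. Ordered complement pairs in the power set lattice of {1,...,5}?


Complement pair (a,b): a meet b = bottom, a join b = top.
Here: A intersect B = {} and A union B = {1,...,5}.
Pairs found: ({},{1,2,3,4,5}), ({1},{2,3,4,5}), ({2},{1,3,4,5}), ({3},{1,2,4,5}), ... (28 more)
Total ordered pairs: 32


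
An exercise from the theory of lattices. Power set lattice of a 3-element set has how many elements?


Power set = 2^n.
2^3 = 8


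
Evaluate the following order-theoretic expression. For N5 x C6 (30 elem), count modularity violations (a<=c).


Modular law: if a <= c then a v (b ^ c) = (a v b) ^ c.
Check all triples (a,b,c) with a <= c among 30 elements.
  e.g. a=(a,0), b=(c,0), c=(b,0): lhs=(a,0) != rhs=(b,0)
  e.g. a=(a,0), b=(c,1), c=(b,0): lhs=(a,0) != rhs=(b,0)
Total violating triples: 126


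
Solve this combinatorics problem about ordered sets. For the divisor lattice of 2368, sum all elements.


sigma(n) = sum of divisors.
Divisors of 2368: [1, 2, 4, 8, 16, 32, 37, 64, 74, 148, 296, 592, 1184, 2368]
Sum = 4826


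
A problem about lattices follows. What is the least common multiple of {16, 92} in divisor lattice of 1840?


In a divisor lattice, join = lcm (least common multiple).
Compute lcm iteratively: start with first element, then lcm(current, next).
Elements: [16, 92]
lcm(16,92) = 368
Final lcm = 368


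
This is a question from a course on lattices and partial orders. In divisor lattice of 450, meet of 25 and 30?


In a divisor lattice, meet = gcd (greatest common divisor).
By Euclidean algorithm or factoring: gcd(25,30) = 5


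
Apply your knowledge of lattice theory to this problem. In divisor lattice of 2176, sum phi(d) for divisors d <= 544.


Divisors of 2176 up to 544: [1, 2, 4, 8, 16, 17, 32, 34, 64, 68, 128, 136, 272, 544]
phi values: [1, 1, 2, 4, 8, 16, 16, 16, 32, 32, 64, 64, 128, 256]
Sum = 640


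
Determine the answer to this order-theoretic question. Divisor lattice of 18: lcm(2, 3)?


Join=lcm.
gcd(2,3)=1
lcm=6


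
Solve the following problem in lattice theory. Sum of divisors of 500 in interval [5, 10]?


Interval [5,10] in divisors of 500: [5, 10]
Sum = 15


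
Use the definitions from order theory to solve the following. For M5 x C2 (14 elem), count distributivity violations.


Distributive law: a ^ (b v c) = (a ^ b) v (a ^ c).
Check all 14^3 = 2744 ordered triples (a,b,c).
  e.g. a=(a1,0), b=(a2,0), c=(a3,0): lhs=(a1,0) != rhs=(0,0)
  e.g. a=(a1,0), b=(a2,0), c=(a3,1): lhs=(a1,0) != rhs=(0,0)
Total violating triples: 480


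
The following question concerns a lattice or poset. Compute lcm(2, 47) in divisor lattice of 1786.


In a divisor lattice, join = lcm (least common multiple).
gcd(2,47) = 1
lcm(2,47) = 2*47/gcd = 94/1 = 94


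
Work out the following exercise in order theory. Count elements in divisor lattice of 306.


Divisors of 306: [1, 2, 3, 6, 9, 17, 18, 34, 51, 102, 153, 306]
Count: 12


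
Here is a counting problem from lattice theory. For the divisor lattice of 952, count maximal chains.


A maximal chain goes from the minimum element to a maximal element via cover relations.
Counting all min-to-max paths in the cover graph.
Total maximal chains: 20


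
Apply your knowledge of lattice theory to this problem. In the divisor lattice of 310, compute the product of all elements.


Divisors of 310: [1, 2, 5, 10, 31, 62, 155, 310]
Product = n^(d(n)/2) = 310^(8/2)
Product = 9235210000


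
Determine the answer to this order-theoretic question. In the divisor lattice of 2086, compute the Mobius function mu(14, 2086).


In a divisor lattice, mu(a,b) = mu(b/a) where mu is the classical Mobius function.
b/a = 2086/14 = 149
Prime factorization of 149: primes [149]
149 is squarefree with 1 prime factor(s), so mu(149) = (-1)^1 = -1


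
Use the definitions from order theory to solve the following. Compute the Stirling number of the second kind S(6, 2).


S(n,k) = k*S(n-1,k) + S(n-1,k-1).
S(5,2) = 15, S(5,1) = 1
S(6,2) = 2*15 + 1 = 30 + 1
S(6,2) = 31


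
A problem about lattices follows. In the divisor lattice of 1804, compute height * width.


Height = length of longest chain minus 1; width = size of largest antichain.
A maximum chain: 1 | 41 | 451 | 902 | 1804  (height 4).
A maximum antichain: {4, 22, 82, 451}  (width 4).
Product = 4 * 4 = 16


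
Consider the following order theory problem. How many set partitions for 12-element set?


B(n) = number of set partitions of an n-element set.
B(n) satisfies the recurrence: B(n+1) = sum_k C(n,k)*B(k).
B(12) = 4213597


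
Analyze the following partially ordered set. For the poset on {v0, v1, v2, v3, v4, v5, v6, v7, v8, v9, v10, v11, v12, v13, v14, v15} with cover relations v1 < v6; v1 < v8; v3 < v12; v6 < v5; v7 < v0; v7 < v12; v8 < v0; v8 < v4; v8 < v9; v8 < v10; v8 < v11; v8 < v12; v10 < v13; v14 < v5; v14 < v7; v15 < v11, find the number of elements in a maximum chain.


A chain is a totally ordered subset; we count the number of elements in a maximum chain.
Compute, for each element x, the size of the longest chain ending at x:
  v1: 1
  v2: 1
  v3: 1
  v14: 1
  v15: 1
  v6: 2
  ...
A maximum chain: v1 < v8 < v10 < v13
Number of elements in the longest chain: 4


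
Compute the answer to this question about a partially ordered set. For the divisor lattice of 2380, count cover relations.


A cover relation a -< b holds when a < b with no c strictly between.
Cover relations:
  1 -< 2
  1 -< 5
  1 -< 7
  1 -< 17
  2 -< 4
  2 -< 10
  2 -< 14
  2 -< 34
  ...44 more
Total: 52


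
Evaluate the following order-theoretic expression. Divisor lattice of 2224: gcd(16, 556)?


Meet=gcd.
gcd(16,556)=4


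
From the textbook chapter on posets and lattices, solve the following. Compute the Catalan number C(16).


C(n) = C(2n, n) / (n+1).
C(32, 16) = 601080390
C(16) = 601080390 / 17 = 35357670


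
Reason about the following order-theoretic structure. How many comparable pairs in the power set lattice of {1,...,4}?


A comparable pair {a,b} has a < b or b < a in the order.
Count unordered pairs where one element is strictly below the other.
Examples: {{},{1}}, {{},{2}}, {{},{3}}, {{},{4}}, ...
Total comparable pairs: 65


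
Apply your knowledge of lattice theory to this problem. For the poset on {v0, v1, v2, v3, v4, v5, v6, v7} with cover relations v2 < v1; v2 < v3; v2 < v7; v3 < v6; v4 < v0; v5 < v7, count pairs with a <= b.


The order relation is {(a,b) : a <= b}, reflexive so it includes (a,a).
Examples: (v0,v0), (v1,v1), (v2,v1), (v2,v2), (v2,v3), ...
Total ordered pairs: 15


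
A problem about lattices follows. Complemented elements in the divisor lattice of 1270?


An element a is complemented if some b has a meet b = bottom, a join b = top.
a is complemented iff gcd(a, n/a)=1, i.e. a is a unitary divisor of 1270.
Complemented elements: 1, 2, 5, 10, 127, 254, ... (2 more)
Count: 8


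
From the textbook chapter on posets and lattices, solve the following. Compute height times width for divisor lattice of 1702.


Height = length of longest chain minus 1; width = size of largest antichain.
A maximum chain: 1 | 37 | 851 | 1702  (height 3).
A maximum antichain: {2, 23, 37}  (width 3).
Product = 3 * 3 = 9


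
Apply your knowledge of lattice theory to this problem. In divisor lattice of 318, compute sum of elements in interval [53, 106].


Interval [53,106] in divisors of 318: [53, 106]
Sum = 159


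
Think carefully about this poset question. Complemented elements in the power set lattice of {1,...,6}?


An element a is complemented if some b has a meet b = bottom, a join b = top.
every subset A has complement S\A, so all elements are complemented.
Complemented elements: {}, {1}, {2}, {3}, {4}, {5}, ... (58 more)
Count: 64


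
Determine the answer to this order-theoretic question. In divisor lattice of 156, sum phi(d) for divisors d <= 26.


Divisors of 156 up to 26: [1, 2, 3, 4, 6, 12, 13, 26]
phi values: [1, 1, 2, 2, 2, 4, 12, 12]
Sum = 36


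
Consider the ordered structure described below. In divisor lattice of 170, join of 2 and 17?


In a divisor lattice, join = lcm (least common multiple).
gcd(2,17) = 1
lcm(2,17) = 2*17/gcd = 34/1 = 34


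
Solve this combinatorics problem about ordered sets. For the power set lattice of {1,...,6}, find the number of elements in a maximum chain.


A chain is a totally ordered subset; we count the number of elements in a maximum chain.
Compute, for each element x, the size of the longest chain ending at x:
  {}: 1
  {1}: 2
  {2}: 2
  {3}: 2
  {4}: 2
  {5}: 2
  ...
A maximum chain: {} < {1} < {1,2} < {1,2,3} < {1,2,3,4} < {1,2,3,4,5} < {1,2,3,4,5,6}
Number of elements in the longest chain: 7


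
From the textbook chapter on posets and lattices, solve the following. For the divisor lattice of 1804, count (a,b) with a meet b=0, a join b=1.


Complement pair (a,b): a meet b = bottom, a join b = top.
Here: gcd(a,b)=1 and lcm(a,b)=1804, i.e. a*b=1804 with a,b coprime.
Pairs found: (1,1804), (4,451), (11,164), (41,44), ... (4 more)
Total ordered pairs: 8


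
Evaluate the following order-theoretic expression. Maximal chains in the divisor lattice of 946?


A maximal chain goes from the minimum element to a maximal element via cover relations.
Counting all min-to-max paths in the cover graph.
Total maximal chains: 6


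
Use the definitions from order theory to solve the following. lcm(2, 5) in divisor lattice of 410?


Join=lcm.
gcd(2,5)=1
lcm=10


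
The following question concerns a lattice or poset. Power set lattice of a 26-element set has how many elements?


Power set = 2^n.
2^26 = 67108864


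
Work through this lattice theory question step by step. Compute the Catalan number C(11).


C(n) = C(2n, n) / (n+1).
C(22, 11) = 705432
C(11) = 705432 / 12 = 58786


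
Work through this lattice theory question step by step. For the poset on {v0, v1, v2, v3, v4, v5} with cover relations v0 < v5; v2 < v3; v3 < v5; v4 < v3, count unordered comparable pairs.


A comparable pair {a,b} has a < b or b < a in the order.
Count unordered pairs where one element is strictly below the other.
Examples: {v0,v5}, {v2,v3}, {v2,v5}, {v3,v4}, ...
Total comparable pairs: 6


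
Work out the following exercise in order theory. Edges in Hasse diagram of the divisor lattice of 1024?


A cover relation a -< b holds when a < b with no c strictly between.
Cover relations:
  1 -< 2
  2 -< 4
  4 -< 8
  8 -< 16
  16 -< 32
  32 -< 64
  64 -< 128
  128 -< 256
  ...2 more
Total: 10


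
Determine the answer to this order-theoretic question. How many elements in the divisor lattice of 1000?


Divisors of 1000: [1, 2, 4, 5, 8, 10, 20, 25, 40, 50, 100, 125, 200, 250, 500, 1000]
Count: 16


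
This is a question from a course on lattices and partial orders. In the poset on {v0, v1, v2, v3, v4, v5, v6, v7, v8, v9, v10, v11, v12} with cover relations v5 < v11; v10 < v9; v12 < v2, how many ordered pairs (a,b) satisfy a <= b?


The order relation is {(a,b) : a <= b}, reflexive so it includes (a,a).
Examples: (v0,v0), (v1,v1), (v10,v10), (v10,v9), (v11,v11), ...
Total ordered pairs: 16


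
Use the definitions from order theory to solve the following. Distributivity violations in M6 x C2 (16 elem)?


Distributive law: a ^ (b v c) = (a ^ b) v (a ^ c).
Check all 16^3 = 4096 ordered triples (a,b,c).
  e.g. a=(a1,0), b=(a2,0), c=(a3,0): lhs=(a1,0) != rhs=(0,0)
  e.g. a=(a1,0), b=(a2,0), c=(a3,1): lhs=(a1,0) != rhs=(0,0)
Total violating triples: 960


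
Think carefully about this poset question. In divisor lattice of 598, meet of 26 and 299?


In a divisor lattice, meet = gcd (greatest common divisor).
By Euclidean algorithm or factoring: gcd(26,299) = 13


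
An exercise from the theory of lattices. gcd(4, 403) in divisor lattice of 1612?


Meet=gcd.
gcd(4,403)=1


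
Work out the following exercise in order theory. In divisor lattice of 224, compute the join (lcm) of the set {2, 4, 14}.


In a divisor lattice, join = lcm (least common multiple).
Compute lcm iteratively: start with first element, then lcm(current, next).
Elements: [2, 4, 14]
lcm(2,4) = 4
lcm(4,14) = 28
Final lcm = 28


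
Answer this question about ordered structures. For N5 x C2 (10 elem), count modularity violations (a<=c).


Modular law: if a <= c then a v (b ^ c) = (a v b) ^ c.
Check all triples (a,b,c) with a <= c among 10 elements.
  e.g. a=(a,0), b=(c,0), c=(b,0): lhs=(a,0) != rhs=(b,0)
  e.g. a=(a,0), b=(c,1), c=(b,0): lhs=(a,0) != rhs=(b,0)
Total violating triples: 6


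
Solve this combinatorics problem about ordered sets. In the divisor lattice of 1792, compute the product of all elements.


Divisors of 1792: [1, 2, 4, 7, 8, 14, 16, 28, 32, 56, 64, 112, 128, 224, 256, 448, 896, 1792]
Product = n^(d(n)/2) = 1792^(18/2)
Product = 190564521159693895182919401472


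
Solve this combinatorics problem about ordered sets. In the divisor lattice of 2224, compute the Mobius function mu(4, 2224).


In a divisor lattice, mu(a,b) = mu(b/a) where mu is the classical Mobius function.
b/a = 2224/4 = 556
Prime factorization of 556: primes [2, 139]
556 is not squarefree, so mu(556) = 0


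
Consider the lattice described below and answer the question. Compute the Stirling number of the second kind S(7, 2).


S(n,k) = k*S(n-1,k) + S(n-1,k-1).
S(6,2) = 31, S(6,1) = 1
S(7,2) = 2*31 + 1 = 62 + 1
S(7,2) = 63


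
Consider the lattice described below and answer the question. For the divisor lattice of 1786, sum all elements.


sigma(n) = sum of divisors.
Divisors of 1786: [1, 2, 19, 38, 47, 94, 893, 1786]
Sum = 2880


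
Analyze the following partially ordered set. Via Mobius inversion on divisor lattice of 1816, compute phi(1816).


phi(n) = n * prod_{p|n} (1 - 1/p).
Prime divisors of 1816: [2, 227]
phi(1816) = 1816 * (1 - 1/2) * (1 - 1/227)
phi(1816) = 904


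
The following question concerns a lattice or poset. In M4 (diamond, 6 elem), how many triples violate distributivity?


Distributive law: a ^ (b v c) = (a ^ b) v (a ^ c).
Check all 6^3 = 216 ordered triples (a,b,c).
  e.g. a=a1, b=a2, c=a3: lhs=a1 != rhs=0
  e.g. a=a1, b=a2, c=a4: lhs=a1 != rhs=0
Total violating triples: 24


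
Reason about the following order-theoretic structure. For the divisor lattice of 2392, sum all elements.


sigma(n) = sum of divisors.
Divisors of 2392: [1, 2, 4, 8, 13, 23, 26, 46, 52, 92, 104, 184, 299, 598, 1196, 2392]
Sum = 5040


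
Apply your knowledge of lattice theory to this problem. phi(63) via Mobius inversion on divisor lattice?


phi(n) = n * prod_{p|n} (1 - 1/p).
Prime divisors of 63: [3, 7]
phi(63) = 63 * (1 - 1/3) * (1 - 1/7)
phi(63) = 36


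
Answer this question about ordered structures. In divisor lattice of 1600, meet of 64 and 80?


In a divisor lattice, meet = gcd (greatest common divisor).
By Euclidean algorithm or factoring: gcd(64,80) = 16


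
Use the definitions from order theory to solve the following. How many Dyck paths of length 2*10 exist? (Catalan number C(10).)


C(n) = C(2n, n) / (n+1).
C(20, 10) = 184756
C(10) = 184756 / 11 = 16796


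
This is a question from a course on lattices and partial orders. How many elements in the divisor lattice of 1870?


Divisors of 1870: [1, 2, 5, 10, 11, 17, 22, 34, 55, 85, 110, 170, 187, 374, 935, 1870]
Count: 16


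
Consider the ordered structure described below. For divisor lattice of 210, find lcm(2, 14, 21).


In a divisor lattice, join = lcm (least common multiple).
Compute lcm iteratively: start with first element, then lcm(current, next).
Elements: [2, 14, 21]
lcm(2,14) = 14
lcm(14,21) = 42
Final lcm = 42


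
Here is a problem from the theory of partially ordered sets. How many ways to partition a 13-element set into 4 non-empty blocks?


S(n,k) = k*S(n-1,k) + S(n-1,k-1).
S(12,4) = 611501, S(12,3) = 86526
S(13,4) = 4*611501 + 86526 = 2446004 + 86526
S(13,4) = 2532530


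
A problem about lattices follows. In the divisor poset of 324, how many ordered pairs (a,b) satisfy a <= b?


The order relation is {(a,b) : a <= b}, reflexive so it includes (a,a).
Examples: (1,1), (1,108), (1,12), (1,162), (1,18), ...
Total ordered pairs: 90


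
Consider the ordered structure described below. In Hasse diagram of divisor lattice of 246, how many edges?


A cover relation a -< b holds when a < b with no c strictly between.
Cover relations:
  1 -< 2
  1 -< 3
  1 -< 41
  2 -< 6
  2 -< 82
  3 -< 6
  3 -< 123
  6 -< 246
  ...4 more
Total: 12


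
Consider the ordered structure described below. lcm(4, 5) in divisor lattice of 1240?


Join=lcm.
gcd(4,5)=1
lcm=20


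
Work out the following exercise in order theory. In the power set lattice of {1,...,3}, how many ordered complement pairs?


Complement pair (a,b): a meet b = bottom, a join b = top.
Here: A intersect B = {} and A union B = {1,...,3}.
Pairs found: ({},{1,2,3}), ({1},{2,3}), ({2},{1,3}), ({3},{1,2}), ... (4 more)
Total ordered pairs: 8


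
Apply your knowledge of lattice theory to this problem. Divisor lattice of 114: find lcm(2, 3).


In a divisor lattice, join = lcm (least common multiple).
gcd(2,3) = 1
lcm(2,3) = 2*3/gcd = 6/1 = 6


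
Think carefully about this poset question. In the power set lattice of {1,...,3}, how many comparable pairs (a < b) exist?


A comparable pair {a,b} has a < b or b < a in the order.
Count unordered pairs where one element is strictly below the other.
Examples: {{},{1}}, {{},{2}}, {{},{3}}, {{},{1,2}}, ...
Total comparable pairs: 19
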